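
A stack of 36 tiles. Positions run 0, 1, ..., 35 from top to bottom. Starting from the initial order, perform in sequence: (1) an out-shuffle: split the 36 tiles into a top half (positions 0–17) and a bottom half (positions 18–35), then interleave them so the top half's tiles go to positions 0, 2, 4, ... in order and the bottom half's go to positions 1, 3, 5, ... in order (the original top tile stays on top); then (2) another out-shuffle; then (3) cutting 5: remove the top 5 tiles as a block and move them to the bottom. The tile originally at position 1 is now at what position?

35

Track the tile from position 1 forward through each operation:
  after op 1 (out-shuffle): 1 → 2
  after op 2 (out-shuffle): 2 → 4
  after op 3 (cut 5): 4 → 35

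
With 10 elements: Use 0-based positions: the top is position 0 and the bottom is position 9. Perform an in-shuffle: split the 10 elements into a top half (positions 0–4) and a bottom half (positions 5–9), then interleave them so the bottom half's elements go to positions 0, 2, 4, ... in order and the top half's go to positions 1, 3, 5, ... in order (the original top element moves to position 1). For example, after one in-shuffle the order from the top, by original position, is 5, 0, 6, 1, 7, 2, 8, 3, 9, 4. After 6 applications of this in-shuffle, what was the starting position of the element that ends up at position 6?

Work backwards from position 6, undoing one in-shuffle at a time:
6 ← 8 ← 9 ← 4 ← 7 ← 3 ← 1
So the element now at position 6 started at position 1.

1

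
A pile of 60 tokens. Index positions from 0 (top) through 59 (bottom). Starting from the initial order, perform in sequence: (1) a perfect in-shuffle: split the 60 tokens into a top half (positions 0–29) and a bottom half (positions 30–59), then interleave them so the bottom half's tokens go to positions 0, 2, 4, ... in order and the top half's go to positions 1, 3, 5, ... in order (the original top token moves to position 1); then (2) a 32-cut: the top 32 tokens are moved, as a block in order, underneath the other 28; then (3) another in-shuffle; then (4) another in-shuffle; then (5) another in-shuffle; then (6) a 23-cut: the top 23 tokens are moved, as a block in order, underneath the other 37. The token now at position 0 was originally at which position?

47

Undo the operations in reverse order, starting from position 0:
  undo op 6 (cut 23): 0 ← 23
  undo op 5 (in-shuffle, from top half): 23 ← 11
  undo op 4 (in-shuffle, from top half): 11 ← 5
  undo op 3 (in-shuffle, from top half): 5 ← 2
  undo op 2 (cut 32): 2 ← 34
  undo op 1 (in-shuffle, from bottom half): 34 ← 47
So the token at position 0 came from original position 47.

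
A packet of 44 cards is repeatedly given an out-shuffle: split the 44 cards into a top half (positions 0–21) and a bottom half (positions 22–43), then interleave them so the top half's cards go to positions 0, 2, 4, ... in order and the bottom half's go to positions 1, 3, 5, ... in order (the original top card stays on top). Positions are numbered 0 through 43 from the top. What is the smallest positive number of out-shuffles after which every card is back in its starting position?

14

The out-shuffle permutes the 44 positions with cycle lengths [1, 1, 14, 14, 14].
Every card is home exactly when every cycle has completed a whole number of laps, i.e. after lcm(1, 14) = 14 out-shuffles.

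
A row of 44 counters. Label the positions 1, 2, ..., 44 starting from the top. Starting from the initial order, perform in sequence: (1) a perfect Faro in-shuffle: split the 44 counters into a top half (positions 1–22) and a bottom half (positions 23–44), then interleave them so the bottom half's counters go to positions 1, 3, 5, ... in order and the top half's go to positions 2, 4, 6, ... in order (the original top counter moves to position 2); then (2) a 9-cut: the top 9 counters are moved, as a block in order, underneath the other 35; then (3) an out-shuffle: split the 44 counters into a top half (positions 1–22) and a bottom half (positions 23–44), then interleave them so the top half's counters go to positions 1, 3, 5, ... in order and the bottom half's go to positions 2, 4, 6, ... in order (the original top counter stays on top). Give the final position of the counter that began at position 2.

Track the counter from position 2 forward through each operation:
  after op 1 (in-shuffle): 2 → 4
  after op 2 (cut 9): 4 → 39
  after op 3 (out-shuffle): 39 → 34

34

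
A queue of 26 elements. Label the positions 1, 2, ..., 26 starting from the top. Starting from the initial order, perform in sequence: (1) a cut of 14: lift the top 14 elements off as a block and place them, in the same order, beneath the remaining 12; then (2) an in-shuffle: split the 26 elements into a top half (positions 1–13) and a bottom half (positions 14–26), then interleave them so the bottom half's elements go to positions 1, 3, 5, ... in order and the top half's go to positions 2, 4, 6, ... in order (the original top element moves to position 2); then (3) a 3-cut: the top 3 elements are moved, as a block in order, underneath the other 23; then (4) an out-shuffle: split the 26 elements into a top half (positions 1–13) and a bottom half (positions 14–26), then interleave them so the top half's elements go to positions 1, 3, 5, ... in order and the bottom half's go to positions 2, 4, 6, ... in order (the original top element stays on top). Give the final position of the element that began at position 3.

26

Track the element from position 3 forward through each operation:
  after op 1 (cut 14): 3 → 15
  after op 2 (in-shuffle): 15 → 3
  after op 3 (cut 3): 3 → 26
  after op 4 (out-shuffle): 26 → 26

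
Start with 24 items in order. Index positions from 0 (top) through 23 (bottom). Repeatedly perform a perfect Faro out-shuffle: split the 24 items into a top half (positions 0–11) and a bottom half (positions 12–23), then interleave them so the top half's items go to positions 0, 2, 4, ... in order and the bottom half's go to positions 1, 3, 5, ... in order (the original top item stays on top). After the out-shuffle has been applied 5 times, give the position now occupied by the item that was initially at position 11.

Track the item's position through each out-shuffle:
11 → 22 → 21 → 19 → 15 → 7

7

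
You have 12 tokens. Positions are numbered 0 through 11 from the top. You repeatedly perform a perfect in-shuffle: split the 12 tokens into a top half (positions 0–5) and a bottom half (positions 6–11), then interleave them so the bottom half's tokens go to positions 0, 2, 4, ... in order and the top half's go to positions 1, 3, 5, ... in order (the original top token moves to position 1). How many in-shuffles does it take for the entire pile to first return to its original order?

12

The in-shuffle permutes the 12 positions with cycle lengths [12].
Every token is home exactly when every cycle has completed a whole number of laps, i.e. after lcm(12) = 12 in-shuffles.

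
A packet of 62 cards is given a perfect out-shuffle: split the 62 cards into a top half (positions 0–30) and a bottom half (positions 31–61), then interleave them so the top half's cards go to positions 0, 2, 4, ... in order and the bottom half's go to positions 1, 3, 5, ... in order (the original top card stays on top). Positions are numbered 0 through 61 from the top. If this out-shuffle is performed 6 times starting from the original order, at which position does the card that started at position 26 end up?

17

Track the card's position through each out-shuffle:
26 → 52 → 43 → 25 → 50 → 39 → 17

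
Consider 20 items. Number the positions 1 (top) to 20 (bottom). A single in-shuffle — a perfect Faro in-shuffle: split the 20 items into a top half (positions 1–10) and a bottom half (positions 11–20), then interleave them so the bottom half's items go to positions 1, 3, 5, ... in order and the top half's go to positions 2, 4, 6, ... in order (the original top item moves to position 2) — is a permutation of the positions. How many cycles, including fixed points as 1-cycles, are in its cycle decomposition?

5

Trace each unvisited position around until it returns:
(1 2 4 8 16 11) (3 6 12) (5 10 20 19 17 13) (7 14) (9 18 15)
5 cycles in total.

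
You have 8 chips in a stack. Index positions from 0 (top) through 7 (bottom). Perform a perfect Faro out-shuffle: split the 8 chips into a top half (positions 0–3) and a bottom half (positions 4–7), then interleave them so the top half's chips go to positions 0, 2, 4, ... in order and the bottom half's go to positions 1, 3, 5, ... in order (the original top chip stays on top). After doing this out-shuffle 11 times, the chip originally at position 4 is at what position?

Track the chip's position through each out-shuffle:
4 → 1 → 2 → 4 → 1 → 2 → 4 → 1 → 2 → 4 → 1 → 2

2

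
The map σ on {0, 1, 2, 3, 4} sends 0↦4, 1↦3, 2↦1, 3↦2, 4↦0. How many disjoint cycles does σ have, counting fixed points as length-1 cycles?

2

Cycle decomposition: (0 4) (1 3 2).
2 cycles.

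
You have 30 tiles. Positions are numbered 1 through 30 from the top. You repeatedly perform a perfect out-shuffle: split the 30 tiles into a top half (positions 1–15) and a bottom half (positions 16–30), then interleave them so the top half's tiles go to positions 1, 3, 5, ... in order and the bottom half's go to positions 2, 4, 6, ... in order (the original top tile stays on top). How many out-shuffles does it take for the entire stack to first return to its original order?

28

The out-shuffle permutes the 30 positions with cycle lengths [1, 1, 28].
Every tile is home exactly when every cycle has completed a whole number of laps, i.e. after lcm(1, 28) = 28 out-shuffles.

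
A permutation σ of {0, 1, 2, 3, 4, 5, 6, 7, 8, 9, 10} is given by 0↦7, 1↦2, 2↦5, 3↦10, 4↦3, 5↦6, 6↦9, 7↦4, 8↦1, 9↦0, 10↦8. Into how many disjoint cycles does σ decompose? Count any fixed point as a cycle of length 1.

Cycle decomposition: (0 7 4 3 10 8 1 2 5 6 9).
1 cycle.

1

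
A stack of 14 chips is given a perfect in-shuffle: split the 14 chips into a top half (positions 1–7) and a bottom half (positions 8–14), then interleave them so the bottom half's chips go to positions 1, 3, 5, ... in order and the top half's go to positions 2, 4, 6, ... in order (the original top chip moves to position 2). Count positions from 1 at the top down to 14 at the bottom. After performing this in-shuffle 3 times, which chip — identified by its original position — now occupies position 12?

9

Work backwards from position 12, undoing one in-shuffle at a time:
12 ← 6 ← 3 ← 9
So the chip now at position 12 started at position 9.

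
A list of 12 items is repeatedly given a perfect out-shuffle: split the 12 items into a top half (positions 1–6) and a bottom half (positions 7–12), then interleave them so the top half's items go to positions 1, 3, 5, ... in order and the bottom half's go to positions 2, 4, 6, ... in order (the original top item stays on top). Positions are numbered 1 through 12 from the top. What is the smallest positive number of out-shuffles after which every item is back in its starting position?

10

The out-shuffle permutes the 12 positions with cycle lengths [1, 1, 10].
Every item is home exactly when every cycle has completed a whole number of laps, i.e. after lcm(1, 10) = 10 out-shuffles.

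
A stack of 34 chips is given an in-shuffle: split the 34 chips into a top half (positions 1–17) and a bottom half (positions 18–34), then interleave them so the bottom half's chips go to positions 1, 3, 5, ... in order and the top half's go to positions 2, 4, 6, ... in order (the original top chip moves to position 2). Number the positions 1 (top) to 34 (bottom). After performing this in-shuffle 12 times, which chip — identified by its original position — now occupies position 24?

24

Work backwards from position 24, undoing one in-shuffle at a time:
24 ← 12 ← 6 ← 3 ← 19 ← 27 ← 31 ← 33 ← 34 ← 17 ← 26 ← 13 ← 24
So the chip now at position 24 started at position 24.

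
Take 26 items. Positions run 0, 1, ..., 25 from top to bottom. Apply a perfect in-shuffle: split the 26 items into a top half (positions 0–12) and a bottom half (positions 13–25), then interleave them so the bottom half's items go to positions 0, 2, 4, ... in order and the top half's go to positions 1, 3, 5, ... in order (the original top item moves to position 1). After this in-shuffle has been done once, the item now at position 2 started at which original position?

Work backwards from position 2, undoing one in-shuffle at a time:
2 ← 14
So the item now at position 2 started at position 14.

14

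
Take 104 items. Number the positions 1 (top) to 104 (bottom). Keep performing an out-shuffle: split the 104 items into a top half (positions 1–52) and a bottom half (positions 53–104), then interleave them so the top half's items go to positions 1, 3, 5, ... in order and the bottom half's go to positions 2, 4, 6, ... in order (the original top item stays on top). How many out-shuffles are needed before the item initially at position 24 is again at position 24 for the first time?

Follow position 24 under repeated out-shuffles:
24 → 47 → 93 → 82 → 60 → 16 → 31 → 61 → ... → 24 (length 51)
It first returns after 51 out-shuffles.

51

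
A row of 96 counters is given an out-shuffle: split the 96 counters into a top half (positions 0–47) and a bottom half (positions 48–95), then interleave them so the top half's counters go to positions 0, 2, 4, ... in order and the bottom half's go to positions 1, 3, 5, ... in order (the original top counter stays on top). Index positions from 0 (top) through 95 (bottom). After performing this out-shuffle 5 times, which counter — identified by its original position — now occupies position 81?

Work backwards from position 81, undoing one out-shuffle at a time:
81 ← 88 ← 44 ← 22 ← 11 ← 53
So the counter now at position 81 started at position 53.

53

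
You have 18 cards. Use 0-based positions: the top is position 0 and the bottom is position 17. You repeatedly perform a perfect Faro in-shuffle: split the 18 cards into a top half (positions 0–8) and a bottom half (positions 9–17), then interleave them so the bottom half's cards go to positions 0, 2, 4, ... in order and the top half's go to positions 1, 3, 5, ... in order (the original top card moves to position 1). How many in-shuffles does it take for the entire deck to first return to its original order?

The in-shuffle permutes the 18 positions with cycle lengths [18].
Every card is home exactly when every cycle has completed a whole number of laps, i.e. after lcm(18) = 18 in-shuffles.

18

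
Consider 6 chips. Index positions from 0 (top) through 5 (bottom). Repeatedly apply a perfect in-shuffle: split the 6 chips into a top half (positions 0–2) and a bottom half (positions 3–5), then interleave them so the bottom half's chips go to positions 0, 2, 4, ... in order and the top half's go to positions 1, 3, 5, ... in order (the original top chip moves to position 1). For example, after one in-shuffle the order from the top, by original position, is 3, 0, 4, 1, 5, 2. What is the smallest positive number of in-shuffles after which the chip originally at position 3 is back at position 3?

3

Follow position 3 under repeated in-shuffles:
3 → 0 → 1 → 3
It first returns after 3 in-shuffles.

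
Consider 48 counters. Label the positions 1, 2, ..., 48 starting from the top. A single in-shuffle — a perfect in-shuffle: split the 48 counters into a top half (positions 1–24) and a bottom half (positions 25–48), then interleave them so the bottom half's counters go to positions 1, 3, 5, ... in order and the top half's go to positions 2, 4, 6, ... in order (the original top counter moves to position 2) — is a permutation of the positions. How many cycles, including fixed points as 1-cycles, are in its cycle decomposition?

4

Trace each unvisited position around until it returns:
(1 2 4 8 16 32 ... len 21) (3 6 12 24 48 47 ... len 21) (7 14 28) (21 42 35)
4 cycles in total.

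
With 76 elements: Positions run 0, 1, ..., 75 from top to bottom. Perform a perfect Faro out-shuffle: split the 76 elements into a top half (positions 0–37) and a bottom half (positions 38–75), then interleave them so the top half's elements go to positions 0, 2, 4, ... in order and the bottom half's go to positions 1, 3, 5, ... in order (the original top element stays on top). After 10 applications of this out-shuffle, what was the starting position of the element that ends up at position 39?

Work backwards from position 39, undoing one out-shuffle at a time:
39 ← 57 ← 66 ← 33 ← 54 ← 27 ← 51 ← 63 ← 69 ← 72 ← 36
So the element now at position 39 started at position 36.

36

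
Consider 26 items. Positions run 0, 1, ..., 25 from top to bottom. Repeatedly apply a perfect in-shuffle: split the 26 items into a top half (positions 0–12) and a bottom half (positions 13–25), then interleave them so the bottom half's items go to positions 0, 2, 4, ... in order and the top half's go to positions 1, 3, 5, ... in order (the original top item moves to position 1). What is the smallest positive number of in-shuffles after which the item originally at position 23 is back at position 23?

Follow position 23 under repeated in-shuffles:
23 → 20 → 14 → 2 → 5 → 11 → 23
It first returns after 6 in-shuffles.

6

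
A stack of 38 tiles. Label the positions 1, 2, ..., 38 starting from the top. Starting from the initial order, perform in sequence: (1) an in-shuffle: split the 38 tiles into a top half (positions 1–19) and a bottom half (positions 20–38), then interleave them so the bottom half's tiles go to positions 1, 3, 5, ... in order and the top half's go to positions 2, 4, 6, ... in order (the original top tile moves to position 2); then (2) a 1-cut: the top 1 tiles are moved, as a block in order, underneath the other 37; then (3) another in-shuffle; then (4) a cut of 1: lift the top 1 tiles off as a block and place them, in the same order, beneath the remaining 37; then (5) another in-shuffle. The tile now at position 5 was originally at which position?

16

Undo the operations in reverse order, starting from position 5:
  undo op 5 (in-shuffle, from bottom half): 5 ← 22
  undo op 4 (cut 1): 22 ← 23
  undo op 3 (in-shuffle, from bottom half): 23 ← 31
  undo op 2 (cut 1): 31 ← 32
  undo op 1 (in-shuffle, from top half): 32 ← 16
So the tile at position 5 came from original position 16.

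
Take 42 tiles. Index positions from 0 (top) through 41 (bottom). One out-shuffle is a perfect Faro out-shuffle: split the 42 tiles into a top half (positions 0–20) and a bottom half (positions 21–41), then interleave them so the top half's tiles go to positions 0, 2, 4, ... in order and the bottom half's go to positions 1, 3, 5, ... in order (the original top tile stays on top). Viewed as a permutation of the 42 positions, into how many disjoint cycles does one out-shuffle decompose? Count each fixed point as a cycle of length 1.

4

Trace each unvisited position around until it returns:
(0) (1 2 4 8 16 32 ... len 20) (3 6 12 24 7 14 ... len 20) (41)
4 cycles in total.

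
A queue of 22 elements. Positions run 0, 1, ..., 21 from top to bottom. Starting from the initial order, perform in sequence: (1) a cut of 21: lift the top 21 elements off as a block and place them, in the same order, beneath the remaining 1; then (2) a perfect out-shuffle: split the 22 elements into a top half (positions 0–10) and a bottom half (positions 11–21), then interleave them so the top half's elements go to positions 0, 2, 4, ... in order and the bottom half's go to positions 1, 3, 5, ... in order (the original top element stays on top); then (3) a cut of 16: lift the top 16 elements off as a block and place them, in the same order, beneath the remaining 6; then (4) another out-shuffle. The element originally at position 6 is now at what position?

Track the element from position 6 forward through each operation:
  after op 1 (cut 21): 6 → 7
  after op 2 (out-shuffle): 7 → 14
  after op 3 (cut 16): 14 → 20
  after op 4 (out-shuffle): 20 → 19

19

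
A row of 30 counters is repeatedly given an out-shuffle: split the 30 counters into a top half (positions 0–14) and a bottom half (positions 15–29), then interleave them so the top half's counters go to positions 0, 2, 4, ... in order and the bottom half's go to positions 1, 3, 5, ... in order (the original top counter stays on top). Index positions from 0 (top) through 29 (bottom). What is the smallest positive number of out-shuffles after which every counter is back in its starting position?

The out-shuffle permutes the 30 positions with cycle lengths [1, 1, 28].
Every counter is home exactly when every cycle has completed a whole number of laps, i.e. after lcm(1, 28) = 28 out-shuffles.

28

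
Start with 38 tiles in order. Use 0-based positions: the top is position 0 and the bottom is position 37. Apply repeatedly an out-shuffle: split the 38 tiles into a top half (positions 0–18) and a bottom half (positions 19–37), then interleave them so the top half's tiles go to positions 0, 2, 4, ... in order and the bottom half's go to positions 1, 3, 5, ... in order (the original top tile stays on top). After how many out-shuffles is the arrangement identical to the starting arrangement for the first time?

The out-shuffle permutes the 38 positions with cycle lengths [1, 1, 36].
Every tile is home exactly when every cycle has completed a whole number of laps, i.e. after lcm(1, 36) = 36 out-shuffles.

36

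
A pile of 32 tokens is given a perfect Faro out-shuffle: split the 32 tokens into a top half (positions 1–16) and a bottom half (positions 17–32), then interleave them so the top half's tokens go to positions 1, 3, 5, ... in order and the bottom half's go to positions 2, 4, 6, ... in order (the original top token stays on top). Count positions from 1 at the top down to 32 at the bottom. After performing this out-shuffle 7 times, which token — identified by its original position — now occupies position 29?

8

Work backwards from position 29, undoing one out-shuffle at a time:
29 ← 15 ← 8 ← 20 ← 26 ← 29 ← 15 ← 8
So the token now at position 29 started at position 8.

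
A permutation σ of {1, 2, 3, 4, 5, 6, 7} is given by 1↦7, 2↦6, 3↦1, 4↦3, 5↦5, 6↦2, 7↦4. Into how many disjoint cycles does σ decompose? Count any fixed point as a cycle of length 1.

Cycle decomposition: (1 7 4 3) (2 6) (5).
3 cycles.

3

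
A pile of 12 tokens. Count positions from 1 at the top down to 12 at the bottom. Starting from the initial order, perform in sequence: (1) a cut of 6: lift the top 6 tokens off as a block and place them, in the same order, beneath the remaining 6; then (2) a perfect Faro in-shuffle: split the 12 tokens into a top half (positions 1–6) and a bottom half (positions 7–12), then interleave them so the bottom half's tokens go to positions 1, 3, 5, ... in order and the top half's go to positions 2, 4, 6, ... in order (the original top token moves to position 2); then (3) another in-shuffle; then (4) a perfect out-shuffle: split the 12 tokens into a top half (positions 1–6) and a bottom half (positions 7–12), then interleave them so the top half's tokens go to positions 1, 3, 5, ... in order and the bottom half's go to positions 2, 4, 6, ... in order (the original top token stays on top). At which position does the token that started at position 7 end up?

Track the token from position 7 forward through each operation:
  after op 1 (cut 6): 7 → 1
  after op 2 (in-shuffle): 1 → 2
  after op 3 (in-shuffle): 2 → 4
  after op 4 (out-shuffle): 4 → 7

7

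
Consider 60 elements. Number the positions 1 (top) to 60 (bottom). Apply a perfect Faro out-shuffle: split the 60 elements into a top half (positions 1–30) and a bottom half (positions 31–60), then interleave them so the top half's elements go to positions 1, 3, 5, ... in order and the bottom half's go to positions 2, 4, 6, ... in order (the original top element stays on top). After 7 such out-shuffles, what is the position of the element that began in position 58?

Track the element's position through each out-shuffle:
58 → 56 → 52 → 44 → 28 → 55 → 50 → 40

40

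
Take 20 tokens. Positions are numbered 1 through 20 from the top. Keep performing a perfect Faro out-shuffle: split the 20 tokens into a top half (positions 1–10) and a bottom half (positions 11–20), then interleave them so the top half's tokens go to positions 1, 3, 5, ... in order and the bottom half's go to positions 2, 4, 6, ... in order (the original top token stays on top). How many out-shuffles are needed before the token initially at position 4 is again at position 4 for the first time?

Follow position 4 under repeated out-shuffles:
4 → 7 → 13 → 6 → 11 → 2 → 3 → 5 → 9 → 17 → 14 → 8 → 15 → 10 → 19 → 18 → 16 → 12 → 4
It first returns after 18 out-shuffles.

18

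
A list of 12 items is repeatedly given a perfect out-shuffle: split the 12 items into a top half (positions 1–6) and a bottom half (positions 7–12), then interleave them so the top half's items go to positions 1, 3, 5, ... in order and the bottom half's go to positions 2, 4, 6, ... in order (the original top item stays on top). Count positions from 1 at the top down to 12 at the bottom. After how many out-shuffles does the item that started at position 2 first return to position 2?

Follow position 2 under repeated out-shuffles:
2 → 3 → 5 → 9 → 6 → 11 → 10 → 8 → 4 → 7 → 2
It first returns after 10 out-shuffles.

10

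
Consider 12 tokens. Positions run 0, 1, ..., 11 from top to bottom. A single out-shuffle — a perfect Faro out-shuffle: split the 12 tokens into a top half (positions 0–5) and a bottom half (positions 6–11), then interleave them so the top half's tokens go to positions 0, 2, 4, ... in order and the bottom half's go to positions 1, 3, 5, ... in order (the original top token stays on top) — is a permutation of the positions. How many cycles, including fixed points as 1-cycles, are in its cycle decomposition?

3

Trace each unvisited position around until it returns:
(0) (1 2 4 8 5 10 9 7 3 6) (11)
3 cycles in total.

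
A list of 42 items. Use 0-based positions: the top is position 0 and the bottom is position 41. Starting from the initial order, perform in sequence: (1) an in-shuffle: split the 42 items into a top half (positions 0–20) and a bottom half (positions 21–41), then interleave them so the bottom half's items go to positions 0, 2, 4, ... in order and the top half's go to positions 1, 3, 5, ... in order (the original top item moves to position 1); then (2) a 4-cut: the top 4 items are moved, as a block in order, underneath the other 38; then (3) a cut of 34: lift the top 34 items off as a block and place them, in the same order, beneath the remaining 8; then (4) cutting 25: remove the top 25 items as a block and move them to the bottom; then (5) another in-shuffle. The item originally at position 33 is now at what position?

7

Track the item from position 33 forward through each operation:
  after op 1 (in-shuffle): 33 → 24
  after op 2 (cut 4): 24 → 20
  after op 3 (cut 34): 20 → 28
  after op 4 (cut 25): 28 → 3
  after op 5 (in-shuffle): 3 → 7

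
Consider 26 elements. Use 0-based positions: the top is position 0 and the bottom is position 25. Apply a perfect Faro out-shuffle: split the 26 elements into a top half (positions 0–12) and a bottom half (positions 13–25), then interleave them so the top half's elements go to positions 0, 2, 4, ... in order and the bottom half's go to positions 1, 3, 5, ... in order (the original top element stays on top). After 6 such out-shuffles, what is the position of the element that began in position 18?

2

Track the element's position through each out-shuffle:
18 → 11 → 22 → 19 → 13 → 1 → 2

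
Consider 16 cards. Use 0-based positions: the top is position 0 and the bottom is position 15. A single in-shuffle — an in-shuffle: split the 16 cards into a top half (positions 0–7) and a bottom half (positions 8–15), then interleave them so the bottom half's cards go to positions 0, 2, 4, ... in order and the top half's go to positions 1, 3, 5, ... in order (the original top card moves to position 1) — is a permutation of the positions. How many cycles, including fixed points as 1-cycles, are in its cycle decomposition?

Trace each unvisited position around until it returns:
(0 1 3 7 15 14 12 8) (2 5 11 6 13 10 4 9)
2 cycles in total.

2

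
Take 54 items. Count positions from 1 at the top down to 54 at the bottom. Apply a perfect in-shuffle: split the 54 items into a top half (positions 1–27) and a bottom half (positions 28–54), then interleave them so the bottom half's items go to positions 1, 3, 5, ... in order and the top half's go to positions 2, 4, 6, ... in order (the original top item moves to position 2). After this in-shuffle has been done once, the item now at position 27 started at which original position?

Work backwards from position 27, undoing one in-shuffle at a time:
27 ← 41
So the item now at position 27 started at position 41.

41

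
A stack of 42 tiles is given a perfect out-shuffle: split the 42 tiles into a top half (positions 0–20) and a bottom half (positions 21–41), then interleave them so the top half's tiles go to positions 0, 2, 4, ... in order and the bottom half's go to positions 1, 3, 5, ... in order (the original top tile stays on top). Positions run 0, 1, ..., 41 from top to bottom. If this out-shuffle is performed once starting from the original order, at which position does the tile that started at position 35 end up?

29

Track the tile's position through each out-shuffle:
35 → 29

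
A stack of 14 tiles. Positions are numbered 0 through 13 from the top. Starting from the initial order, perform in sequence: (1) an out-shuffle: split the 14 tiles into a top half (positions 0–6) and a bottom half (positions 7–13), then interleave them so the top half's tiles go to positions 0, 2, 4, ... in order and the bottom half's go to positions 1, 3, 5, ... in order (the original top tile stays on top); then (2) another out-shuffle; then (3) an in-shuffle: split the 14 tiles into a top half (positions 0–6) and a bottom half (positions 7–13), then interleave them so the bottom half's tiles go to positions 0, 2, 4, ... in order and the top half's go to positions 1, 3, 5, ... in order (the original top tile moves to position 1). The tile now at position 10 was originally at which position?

3

Undo the operations in reverse order, starting from position 10:
  undo op 3 (in-shuffle, from bottom half): 10 ← 12
  undo op 2 (out-shuffle, from top half): 12 ← 6
  undo op 1 (out-shuffle, from top half): 6 ← 3
So the tile at position 10 came from original position 3.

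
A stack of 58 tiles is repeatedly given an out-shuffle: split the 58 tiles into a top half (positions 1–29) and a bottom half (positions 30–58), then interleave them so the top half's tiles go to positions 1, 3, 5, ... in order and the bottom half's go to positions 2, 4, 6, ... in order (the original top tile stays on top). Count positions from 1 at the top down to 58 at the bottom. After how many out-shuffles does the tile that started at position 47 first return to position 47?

18

Follow position 47 under repeated out-shuffles:
47 → 36 → 14 → 27 → 53 → 48 → 38 → 18 → 35 → 12 → 23 → 45 → 32 → 6 → 11 → 21 → 41 → 24 → 47
It first returns after 18 out-shuffles.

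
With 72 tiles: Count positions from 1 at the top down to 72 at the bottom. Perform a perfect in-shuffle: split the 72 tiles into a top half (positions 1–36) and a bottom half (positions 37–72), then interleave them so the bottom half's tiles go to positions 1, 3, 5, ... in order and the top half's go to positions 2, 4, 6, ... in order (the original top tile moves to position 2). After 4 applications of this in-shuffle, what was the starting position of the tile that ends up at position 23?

Work backwards from position 23, undoing one in-shuffle at a time:
23 ← 48 ← 24 ← 12 ← 6
So the tile now at position 23 started at position 6.

6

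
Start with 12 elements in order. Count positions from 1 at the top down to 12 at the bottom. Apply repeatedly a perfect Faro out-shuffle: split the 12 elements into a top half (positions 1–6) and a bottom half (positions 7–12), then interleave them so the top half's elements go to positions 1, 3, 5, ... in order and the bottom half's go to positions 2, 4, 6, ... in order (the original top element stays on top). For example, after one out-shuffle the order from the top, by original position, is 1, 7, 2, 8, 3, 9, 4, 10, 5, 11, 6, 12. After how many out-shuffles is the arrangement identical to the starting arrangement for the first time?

10

The out-shuffle permutes the 12 positions with cycle lengths [1, 1, 10].
Every element is home exactly when every cycle has completed a whole number of laps, i.e. after lcm(1, 10) = 10 out-shuffles.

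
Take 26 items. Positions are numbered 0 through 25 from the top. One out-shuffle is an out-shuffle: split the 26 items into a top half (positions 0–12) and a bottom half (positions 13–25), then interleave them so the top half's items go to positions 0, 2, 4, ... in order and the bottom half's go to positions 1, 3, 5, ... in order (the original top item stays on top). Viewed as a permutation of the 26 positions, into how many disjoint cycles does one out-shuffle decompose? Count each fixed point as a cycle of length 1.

4

Trace each unvisited position around until it returns:
(0) (1 2 4 8 16 7 ... len 20) (5 10 20 15) (25)
4 cycles in total.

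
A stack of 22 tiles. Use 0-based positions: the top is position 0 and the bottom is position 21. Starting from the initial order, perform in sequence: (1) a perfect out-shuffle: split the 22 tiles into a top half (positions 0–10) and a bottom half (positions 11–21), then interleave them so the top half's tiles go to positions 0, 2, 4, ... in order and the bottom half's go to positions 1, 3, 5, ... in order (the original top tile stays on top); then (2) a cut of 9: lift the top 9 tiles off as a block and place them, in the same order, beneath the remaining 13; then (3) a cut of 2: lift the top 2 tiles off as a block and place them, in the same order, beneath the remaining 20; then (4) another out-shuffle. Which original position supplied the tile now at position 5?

1

Undo the operations in reverse order, starting from position 5:
  undo op 4 (out-shuffle, from bottom half): 5 ← 13
  undo op 3 (cut 2): 13 ← 15
  undo op 2 (cut 9): 15 ← 2
  undo op 1 (out-shuffle, from top half): 2 ← 1
So the tile at position 5 came from original position 1.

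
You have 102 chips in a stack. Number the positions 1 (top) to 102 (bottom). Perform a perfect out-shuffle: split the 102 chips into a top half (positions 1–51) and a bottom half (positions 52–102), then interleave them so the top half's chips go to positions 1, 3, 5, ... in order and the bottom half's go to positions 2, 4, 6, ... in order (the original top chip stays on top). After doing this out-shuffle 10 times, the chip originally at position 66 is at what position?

2

Track the chip's position through each out-shuffle:
66 → 30 → 59 → 16 → 31 → 61 → 20 → 39 → 77 → 52 → 2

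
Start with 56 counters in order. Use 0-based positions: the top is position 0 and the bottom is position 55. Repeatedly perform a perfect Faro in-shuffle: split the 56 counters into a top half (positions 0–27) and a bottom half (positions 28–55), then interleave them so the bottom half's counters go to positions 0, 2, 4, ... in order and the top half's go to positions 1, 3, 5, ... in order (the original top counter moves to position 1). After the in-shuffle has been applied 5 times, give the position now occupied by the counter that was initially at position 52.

Track the counter's position through each in-shuffle:
52 → 48 → 40 → 24 → 49 → 42

42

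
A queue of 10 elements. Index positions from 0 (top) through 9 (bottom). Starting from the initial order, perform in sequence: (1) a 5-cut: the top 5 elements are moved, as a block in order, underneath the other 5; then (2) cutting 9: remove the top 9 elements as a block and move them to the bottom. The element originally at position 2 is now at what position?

8

Track the element from position 2 forward through each operation:
  after op 1 (cut 5): 2 → 7
  after op 2 (cut 9): 7 → 8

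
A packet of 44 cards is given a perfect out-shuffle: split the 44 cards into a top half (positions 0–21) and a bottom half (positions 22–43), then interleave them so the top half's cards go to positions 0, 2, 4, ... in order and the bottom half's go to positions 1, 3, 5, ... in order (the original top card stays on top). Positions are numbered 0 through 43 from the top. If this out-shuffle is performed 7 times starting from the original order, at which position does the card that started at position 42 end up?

1

Track the card's position through each out-shuffle:
42 → 41 → 39 → 35 → 27 → 11 → 22 → 1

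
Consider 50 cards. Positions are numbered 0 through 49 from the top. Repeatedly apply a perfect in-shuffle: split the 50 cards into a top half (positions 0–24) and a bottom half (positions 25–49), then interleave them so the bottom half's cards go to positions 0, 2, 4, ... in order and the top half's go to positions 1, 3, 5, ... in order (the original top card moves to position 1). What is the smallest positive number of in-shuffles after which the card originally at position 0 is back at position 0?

8

Follow position 0 under repeated in-shuffles:
0 → 1 → 3 → 7 → 15 → 31 → 12 → 25 → 0
It first returns after 8 in-shuffles.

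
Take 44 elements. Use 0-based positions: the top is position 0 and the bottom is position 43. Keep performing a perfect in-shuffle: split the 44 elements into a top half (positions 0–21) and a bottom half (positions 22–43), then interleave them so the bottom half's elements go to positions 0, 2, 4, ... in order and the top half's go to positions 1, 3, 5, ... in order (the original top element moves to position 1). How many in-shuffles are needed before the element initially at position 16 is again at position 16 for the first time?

12

Follow position 16 under repeated in-shuffles:
16 → 33 → 22 → 0 → 1 → 3 → 7 → 15 → 31 → 18 → 37 → 30 → 16
It first returns after 12 in-shuffles.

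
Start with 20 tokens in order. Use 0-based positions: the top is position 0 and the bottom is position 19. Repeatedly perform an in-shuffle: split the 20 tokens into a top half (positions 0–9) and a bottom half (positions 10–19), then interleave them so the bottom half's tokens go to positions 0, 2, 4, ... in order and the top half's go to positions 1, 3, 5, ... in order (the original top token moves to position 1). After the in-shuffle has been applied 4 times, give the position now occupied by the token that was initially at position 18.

Track the token's position through each in-shuffle:
18 → 16 → 12 → 4 → 9

9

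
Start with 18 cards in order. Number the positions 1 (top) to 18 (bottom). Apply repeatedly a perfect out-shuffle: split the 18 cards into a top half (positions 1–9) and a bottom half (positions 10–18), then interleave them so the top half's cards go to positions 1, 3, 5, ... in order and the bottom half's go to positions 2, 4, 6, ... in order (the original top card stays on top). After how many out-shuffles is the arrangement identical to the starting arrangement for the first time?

The out-shuffle permutes the 18 positions with cycle lengths [1, 1, 8, 8].
Every card is home exactly when every cycle has completed a whole number of laps, i.e. after lcm(1, 8) = 8 out-shuffles.

8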